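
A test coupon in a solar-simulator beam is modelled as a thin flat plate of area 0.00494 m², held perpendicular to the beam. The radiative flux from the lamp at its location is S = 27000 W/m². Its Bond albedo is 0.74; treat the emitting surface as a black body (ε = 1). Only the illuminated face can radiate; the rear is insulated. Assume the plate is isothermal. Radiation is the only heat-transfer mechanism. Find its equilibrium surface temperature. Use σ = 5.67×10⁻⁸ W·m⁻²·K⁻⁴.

T ≈ 593 K

At equilibrium, absorbed power = emitted power.
Absorbing cross-section = A = 0.004940 m²; emitting surface = A = 0.004940 m² (ratio 1).
(1−a)S·A_cross = εσ·A_surf·T⁴  ⇒  T⁴ = (1−a)S/(1σ).
T⁴ = 0.260·27000/(1·5.67×10⁻⁸) = 1.238×10¹¹ K⁴.
T = (1.238×10¹¹)^(1/4).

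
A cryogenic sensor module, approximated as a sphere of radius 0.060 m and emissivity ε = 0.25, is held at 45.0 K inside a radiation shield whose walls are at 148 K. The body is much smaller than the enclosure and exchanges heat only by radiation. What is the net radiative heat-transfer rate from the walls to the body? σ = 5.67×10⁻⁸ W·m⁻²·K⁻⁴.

For a small grey body in a large enclosure: P_net = εσA(T_body⁴ − T_wall⁴).
A = 4πr² = 0.04524 m²; T_body⁴ − T_wall⁴ = 4.101×10⁶ − 4.798×10⁸ = -4.757×10⁸ K⁴.
|P_net| = 0.25·5.67×10⁻⁸·0.04524·4.757×10⁸.

P_net ≈ 0.305 W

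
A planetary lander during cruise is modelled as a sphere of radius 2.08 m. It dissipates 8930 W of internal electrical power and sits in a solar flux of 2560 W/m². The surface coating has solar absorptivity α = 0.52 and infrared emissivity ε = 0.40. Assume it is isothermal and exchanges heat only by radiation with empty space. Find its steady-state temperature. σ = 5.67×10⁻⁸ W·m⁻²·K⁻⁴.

At steady state, absorbed solar power + internal power = radiated power.
Absorbed: α·S·A_cross = 0.52·2560·13.59 = 18090 W (cross-section πr²).
Total input = 18090 + 8930 = 27020 W.
Radiated: εσ·A_surf·T⁴ with A_surf = 4πr² = 54.37 m².
T⁴ = 27020/(0.40·5.67×10⁻⁸·54.37) = 2.192×10¹⁰ K⁴.

T ≈ 385 K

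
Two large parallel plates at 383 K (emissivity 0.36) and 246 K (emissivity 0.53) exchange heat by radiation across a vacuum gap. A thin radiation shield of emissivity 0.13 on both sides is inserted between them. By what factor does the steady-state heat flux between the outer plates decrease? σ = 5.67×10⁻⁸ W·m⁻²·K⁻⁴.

factor ≈ 4.93

Without shield: q₀ = σΔ(T⁴)/(1/ε₁+1/ε₂−1) with denominator 3.665.
With shield the two gaps are in series; the resistances add: (1/ε₁+1/ε_s−1)+(1/ε_s+1/ε₂−1) = 9.470+8.579 = 18.05.
Heat-flux ratio q₀/q = 18.05/3.665.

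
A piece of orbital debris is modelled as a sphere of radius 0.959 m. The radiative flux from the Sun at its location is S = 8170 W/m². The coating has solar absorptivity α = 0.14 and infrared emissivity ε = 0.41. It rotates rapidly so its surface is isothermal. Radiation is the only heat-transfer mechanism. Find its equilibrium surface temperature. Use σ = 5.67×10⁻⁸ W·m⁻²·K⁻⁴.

At equilibrium, absorbed power = emitted power.
Absorbing cross-section = πr² = 2.889 m²; emitting surface = 4πr² = 11.56 m² (ratio 4).
αS·A_cross = εσ·A_surf·T⁴  ⇒  T⁴ = αS/(ε·4σ).
T⁴ = 0.140·8170/(0.41·4·5.67×10⁻⁸) = 1.230×10¹⁰ K⁴.
T = (1.230×10¹⁰)^(1/4).

T ≈ 333 K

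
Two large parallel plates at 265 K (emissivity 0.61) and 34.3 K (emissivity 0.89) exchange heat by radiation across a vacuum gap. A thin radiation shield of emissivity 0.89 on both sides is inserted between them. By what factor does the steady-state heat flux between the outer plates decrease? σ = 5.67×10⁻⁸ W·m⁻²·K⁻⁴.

factor ≈ 1.71

Without shield: q₀ = σΔ(T⁴)/(1/ε₁+1/ε₂−1) with denominator 1.763.
With shield the two gaps are in series; the resistances add: (1/ε₁+1/ε_s−1)+(1/ε_s+1/ε₂−1) = 1.763+1.247 = 3.010.
Heat-flux ratio q₀/q = 3.010/1.763.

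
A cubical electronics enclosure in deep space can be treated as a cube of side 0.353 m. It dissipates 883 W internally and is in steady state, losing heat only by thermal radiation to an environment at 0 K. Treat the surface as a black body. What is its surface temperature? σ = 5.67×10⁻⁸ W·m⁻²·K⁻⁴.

Steady state: internal power = radiated power, P = εσA T⁴.
Radiating area A = 6L² = 0.7477 m².
T⁴ = P/(εσA) = 883/(1.0·5.67×10⁻⁸·0.7477) = 2.083×10¹⁰ K⁴.
T = (2.083×10¹⁰)^(1/4).

T ≈ 380 K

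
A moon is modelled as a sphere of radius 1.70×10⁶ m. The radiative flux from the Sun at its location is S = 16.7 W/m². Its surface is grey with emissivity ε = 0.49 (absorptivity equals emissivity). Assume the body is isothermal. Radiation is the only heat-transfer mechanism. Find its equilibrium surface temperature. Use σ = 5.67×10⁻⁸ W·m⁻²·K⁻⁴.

At equilibrium, absorbed power = emitted power.
Absorbing cross-section = πr² = 9.079×10¹² m²; emitting surface = 4πr² = 3.632×10¹³ m² (ratio 4).
εS·A_cross = εσ·A_surf·T⁴  ⇒  T⁴ = S/(4σ)   (ε cancels).
T⁴ = 16.7/(4·5.67×10⁻⁸) = 7.363×10⁷ K⁴.
T = (7.363×10⁷)^(1/4).

T ≈ 92.6 K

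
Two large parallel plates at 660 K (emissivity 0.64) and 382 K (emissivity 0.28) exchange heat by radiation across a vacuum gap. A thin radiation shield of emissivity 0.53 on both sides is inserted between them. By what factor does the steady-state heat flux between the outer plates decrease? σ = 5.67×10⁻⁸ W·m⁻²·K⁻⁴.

factor ≈ 1.67

Without shield: q₀ = σΔ(T⁴)/(1/ε₁+1/ε₂−1) with denominator 4.134.
With shield the two gaps are in series; the resistances add: (1/ε₁+1/ε_s−1)+(1/ε_s+1/ε₂−1) = 2.449+4.458 = 6.908.
Heat-flux ratio q₀/q = 6.908/4.134.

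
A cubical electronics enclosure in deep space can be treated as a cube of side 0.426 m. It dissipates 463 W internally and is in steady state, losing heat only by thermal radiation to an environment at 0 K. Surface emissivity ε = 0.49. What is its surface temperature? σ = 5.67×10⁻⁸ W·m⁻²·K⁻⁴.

T ≈ 352 K

Steady state: internal power = radiated power, P = εσA T⁴.
Radiating area A = 6L² = 1.089 m².
T⁴ = P/(εσA) = 463/(0.49·5.67×10⁻⁸·1.089) = 1.530×10¹⁰ K⁴.
T = (1.530×10¹⁰)^(1/4).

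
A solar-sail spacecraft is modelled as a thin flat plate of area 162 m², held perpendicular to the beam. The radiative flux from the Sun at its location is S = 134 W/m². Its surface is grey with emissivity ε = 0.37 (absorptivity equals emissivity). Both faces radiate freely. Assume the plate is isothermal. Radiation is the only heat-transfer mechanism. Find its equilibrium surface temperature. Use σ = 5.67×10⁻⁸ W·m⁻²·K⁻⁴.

At equilibrium, absorbed power = emitted power.
Absorbing cross-section = A = 162.0 m²; emitting surface = 2A = 324.0 m² (ratio 2).
εS·A_cross = εσ·A_surf·T⁴  ⇒  T⁴ = S/(2σ)   (ε cancels).
T⁴ = 134/(2·5.67×10⁻⁸) = 1.182×10⁹ K⁴.
T = (1.182×10⁹)^(1/4).

T ≈ 185 K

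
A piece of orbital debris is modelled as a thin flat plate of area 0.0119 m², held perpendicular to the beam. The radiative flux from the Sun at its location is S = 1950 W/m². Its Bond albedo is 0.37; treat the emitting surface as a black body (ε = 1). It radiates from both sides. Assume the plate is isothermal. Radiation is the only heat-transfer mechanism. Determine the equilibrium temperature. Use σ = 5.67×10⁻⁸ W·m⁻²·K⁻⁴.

At equilibrium, absorbed power = emitted power.
Absorbing cross-section = A = 0.01190 m²; emitting surface = 2A = 0.02380 m² (ratio 2).
(1−a)S·A_cross = εσ·A_surf·T⁴  ⇒  T⁴ = (1−a)S/(2σ).
T⁴ = 0.630·1950/(2·5.67×10⁻⁸) = 1.083×10¹⁰ K⁴.
T = (1.083×10¹⁰)^(1/4).

T ≈ 323 K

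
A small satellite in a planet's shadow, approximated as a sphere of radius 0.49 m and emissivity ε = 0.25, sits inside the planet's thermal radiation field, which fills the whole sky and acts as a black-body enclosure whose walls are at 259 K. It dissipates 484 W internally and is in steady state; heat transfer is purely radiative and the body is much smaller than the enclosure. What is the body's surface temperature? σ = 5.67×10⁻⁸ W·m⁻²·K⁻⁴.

T ≈ 355 K

For a small grey body in a large enclosure, net radiated power = εσA(T⁴ − T_w⁴).
Steady state: P = εσA(T⁴ − T_w⁴) with A = 4πr² = 3.017 m².
T⁴ = P/(εσA) + T_w⁴ = 484/(0.25·5.67×10⁻⁸·3.017) + (259)⁴
    = 1.132×10¹⁰ + 4.500×10⁹ = 1.582×10¹⁰ K⁴.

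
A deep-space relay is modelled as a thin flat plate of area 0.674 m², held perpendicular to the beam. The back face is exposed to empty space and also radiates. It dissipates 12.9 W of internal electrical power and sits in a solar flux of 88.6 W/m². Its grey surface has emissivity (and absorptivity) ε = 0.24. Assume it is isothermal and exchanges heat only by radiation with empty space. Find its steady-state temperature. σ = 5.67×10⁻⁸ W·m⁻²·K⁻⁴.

T ≈ 196 K

At steady state, absorbed solar power + internal power = radiated power.
Absorbed: α·S·A_cross = 0.24·88.6·0.6740 = 14.33 W (cross-section A).
Total input = 14.33 + 12.9 = 27.23 W.
Radiated: εσ·A_surf·T⁴ with A_surf = 2A = 1.348 m².
T⁴ = 27.23/(0.24·5.67×10⁻⁸·1.348) = 1.485×10⁹ K⁴.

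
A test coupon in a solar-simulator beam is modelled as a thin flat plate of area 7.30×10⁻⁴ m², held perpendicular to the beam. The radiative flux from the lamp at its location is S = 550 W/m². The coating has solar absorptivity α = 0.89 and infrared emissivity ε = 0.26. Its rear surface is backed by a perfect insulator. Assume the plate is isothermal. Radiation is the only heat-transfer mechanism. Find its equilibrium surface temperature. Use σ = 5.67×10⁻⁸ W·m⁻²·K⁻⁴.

At equilibrium, absorbed power = emitted power.
Absorbing cross-section = A = 7.300×10⁻⁴ m²; emitting surface = A = 7.300×10⁻⁴ m² (ratio 1).
αS·A_cross = εσ·A_surf·T⁴  ⇒  T⁴ = αS/(ε·1σ).
T⁴ = 0.890·550/(0.26·1·5.67×10⁻⁸) = 3.320×10¹⁰ K⁴.
T = (3.320×10¹⁰)^(1/4).

T ≈ 427 K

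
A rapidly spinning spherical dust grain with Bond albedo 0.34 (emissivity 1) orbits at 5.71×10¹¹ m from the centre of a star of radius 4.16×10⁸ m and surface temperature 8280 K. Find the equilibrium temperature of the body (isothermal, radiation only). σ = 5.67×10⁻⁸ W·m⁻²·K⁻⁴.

The star's surface emits σT_*⁴; at distance d the flux is S = σT_*⁴(R_*/d)².
S = 5.67×10⁻⁸·(8280)⁴·(4.16×10⁸/5.71×10¹¹)² = 141.5 W/m².
For an isothermal sphere T⁴ = (1−a)S/(4σ) = 4.116×10⁸ K⁴.

T ≈ 142 K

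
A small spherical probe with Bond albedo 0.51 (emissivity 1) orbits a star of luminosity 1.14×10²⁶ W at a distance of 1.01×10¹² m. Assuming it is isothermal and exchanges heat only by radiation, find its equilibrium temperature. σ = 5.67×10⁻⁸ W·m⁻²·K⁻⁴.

T ≈ 66.2 K

First find the stellar flux at distance d: S = L/(4πd²) = 1.14×10²⁶/(4π·(1.01×10¹²)²) = 8.893 W/m².
For an isothermal sphere, absorbed (1−a)S·πr² = emitted σ·4πr²·T⁴, so T⁴ = (1−a)S/(4σ).
T⁴ = 0.490·8.893/(4·5.67×10⁻⁸) = 1.921×10⁷ K⁴.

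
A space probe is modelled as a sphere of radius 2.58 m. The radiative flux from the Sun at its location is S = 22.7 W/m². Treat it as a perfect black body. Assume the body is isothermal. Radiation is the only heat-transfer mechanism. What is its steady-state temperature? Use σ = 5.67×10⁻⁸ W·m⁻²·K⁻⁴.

At equilibrium, absorbed power = emitted power.
Absorbing cross-section = πr² = 20.91 m²; emitting surface = 4πr² = 83.65 m² (ratio 4).
S·A_cross = εσ·A_surf·T⁴  ⇒  T⁴ = S/(4σ).
T⁴ = 1.00·22.7/(4·5.67×10⁻⁸) = 1.001×10⁸ K⁴.
T = (1.001×10⁸)^(1/4).

T ≈ 100 K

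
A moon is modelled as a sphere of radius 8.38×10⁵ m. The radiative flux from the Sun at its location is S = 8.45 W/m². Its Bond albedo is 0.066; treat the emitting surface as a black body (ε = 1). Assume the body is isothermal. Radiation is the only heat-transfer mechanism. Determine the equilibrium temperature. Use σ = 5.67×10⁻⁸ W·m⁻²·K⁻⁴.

At equilibrium, absorbed power = emitted power.
Absorbing cross-section = πr² = 2.206×10¹² m²; emitting surface = 4πr² = 8.825×10¹² m² (ratio 4).
(1−a)S·A_cross = εσ·A_surf·T⁴  ⇒  T⁴ = (1−a)S/(4σ).
T⁴ = 0.934·8.45/(4·5.67×10⁻⁸) = 3.480×10⁷ K⁴.
T = (3.480×10⁷)^(1/4).

T ≈ 76.8 K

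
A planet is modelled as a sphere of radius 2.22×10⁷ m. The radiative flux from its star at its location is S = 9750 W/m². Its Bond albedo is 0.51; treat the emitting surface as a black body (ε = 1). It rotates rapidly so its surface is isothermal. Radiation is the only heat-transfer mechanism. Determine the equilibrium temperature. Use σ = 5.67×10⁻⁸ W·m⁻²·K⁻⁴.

T ≈ 381 K

At equilibrium, absorbed power = emitted power.
Absorbing cross-section = πr² = 1.548×10¹⁵ m²; emitting surface = 4πr² = 6.193×10¹⁵ m² (ratio 4).
(1−a)S·A_cross = εσ·A_surf·T⁴  ⇒  T⁴ = (1−a)S/(4σ).
T⁴ = 0.490·9750/(4·5.67×10⁻⁸) = 2.106×10¹⁰ K⁴.
T = (2.106×10¹⁰)^(1/4).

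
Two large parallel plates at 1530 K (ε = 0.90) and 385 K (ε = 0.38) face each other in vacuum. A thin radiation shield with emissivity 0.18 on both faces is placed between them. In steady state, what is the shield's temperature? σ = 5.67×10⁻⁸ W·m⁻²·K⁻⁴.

T_s ≈ 1320 K

In steady state the net flux on the hot side equals that on the cold side.
σ(T₁⁴−T_s⁴)/D₁ = σ(T_s⁴−T₂⁴)/D₂, with D₁ = 1/ε₁+1/ε_s−1 = 5.667, D₂ = 1/ε_s+1/ε₂−1 = 7.187.
Solve for T_s⁴: T_s⁴ = (D₂·T₁⁴ + D₁·T₂⁴)/(D₁+D₂) = 3.074×10¹² K⁴.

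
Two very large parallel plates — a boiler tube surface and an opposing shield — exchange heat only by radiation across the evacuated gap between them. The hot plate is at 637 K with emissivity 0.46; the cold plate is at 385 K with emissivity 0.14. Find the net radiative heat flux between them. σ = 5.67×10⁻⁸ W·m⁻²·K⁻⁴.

For two infinite grey parallel plates, q = σ(T₁⁴ − T₂⁴)/(1/ε₁ + 1/ε₂ − 1).
T₁⁴ − T₂⁴ = 1.646×10¹¹ − 2.197×10¹⁰ = 1.427×10¹¹ K⁴.
1/ε₁ + 1/ε₂ − 1 = 2.174 + 7.143 − 1 = 8.317.
q = 5.67×10⁻⁸ × 1.427×10¹¹ / 8.317.

q ≈ 973 W/m²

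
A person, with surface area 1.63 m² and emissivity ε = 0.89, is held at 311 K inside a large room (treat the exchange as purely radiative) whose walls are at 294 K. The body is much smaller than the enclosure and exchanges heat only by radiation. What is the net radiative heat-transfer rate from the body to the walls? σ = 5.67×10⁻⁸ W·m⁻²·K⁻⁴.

For a small grey body in a large enclosure: P_net = εσA(T_body⁴ − T_wall⁴).
A = 1.63 m²; T_body⁴ − T_wall⁴ = 9.355×10⁹ − 7.471×10⁹ = 1.884×10⁹ K⁴.
|P_net| = 0.89·5.67×10⁻⁸·1.630·1.884×10⁹.

P_net ≈ 155 W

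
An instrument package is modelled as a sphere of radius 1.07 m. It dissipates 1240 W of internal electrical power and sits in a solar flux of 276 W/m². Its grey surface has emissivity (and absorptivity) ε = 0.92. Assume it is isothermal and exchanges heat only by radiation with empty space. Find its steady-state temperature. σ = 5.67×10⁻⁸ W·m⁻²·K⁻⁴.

T ≈ 231 K

At steady state, absorbed solar power + internal power = radiated power.
Absorbed: α·S·A_cross = 0.92·276·3.597 = 913.3 W (cross-section πr²).
Total input = 913.3 + 1240 = 2153 W.
Radiated: εσ·A_surf·T⁴ with A_surf = 4πr² = 14.39 m².
T⁴ = 2153/(0.92·5.67×10⁻⁸·14.39) = 2.869×10⁹ K⁴.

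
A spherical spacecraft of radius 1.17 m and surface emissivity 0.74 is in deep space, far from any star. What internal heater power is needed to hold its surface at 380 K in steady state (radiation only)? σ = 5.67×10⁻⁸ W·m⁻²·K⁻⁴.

P ≈ 15000 W

P = εσ·4πr²·T⁴.
4πr² = 17.20 m²; T⁴ = 2.085×10¹⁰ K⁴.
P = 0.74·5.67×10⁻⁸·17.20·2.085×10¹⁰.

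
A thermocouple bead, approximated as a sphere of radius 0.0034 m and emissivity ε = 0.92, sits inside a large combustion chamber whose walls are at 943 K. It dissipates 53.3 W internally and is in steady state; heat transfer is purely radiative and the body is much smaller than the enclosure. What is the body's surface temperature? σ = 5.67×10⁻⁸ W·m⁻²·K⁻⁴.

For a small grey body in a large enclosure, net radiated power = εσA(T⁴ − T_w⁴).
Steady state: P = εσA(T⁴ − T_w⁴) with A = 4πr² = 1.453×10⁻⁴ m².
T⁴ = P/(εσA) + T_w⁴ = 53.3/(0.92·5.67×10⁻⁸·1.453×10⁻⁴) + (943)⁴
    = 7.034×10¹² + 7.908×10¹¹ = 7.825×10¹² K⁴.

T ≈ 1670 K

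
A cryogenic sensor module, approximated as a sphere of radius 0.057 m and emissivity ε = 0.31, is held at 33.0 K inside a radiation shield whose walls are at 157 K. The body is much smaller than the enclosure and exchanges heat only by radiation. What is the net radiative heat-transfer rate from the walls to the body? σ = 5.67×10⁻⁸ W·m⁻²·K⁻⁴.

For a small grey body in a large enclosure: P_net = εσA(T_body⁴ − T_wall⁴).
A = 4πr² = 0.04083 m²; T_body⁴ − T_wall⁴ = 1.186×10⁶ − 6.076×10⁸ = -6.064×10⁸ K⁴.
|P_net| = 0.31·5.67×10⁻⁸·0.04083·6.064×10⁸.

P_net ≈ 0.435 W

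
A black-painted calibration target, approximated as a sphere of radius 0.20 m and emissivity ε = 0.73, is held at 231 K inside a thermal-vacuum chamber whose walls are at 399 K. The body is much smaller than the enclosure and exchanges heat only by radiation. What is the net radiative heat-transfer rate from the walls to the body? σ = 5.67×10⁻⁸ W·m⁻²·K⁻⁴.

P_net ≈ 468 W

For a small grey body in a large enclosure: P_net = εσA(T_body⁴ − T_wall⁴).
A = 4πr² = 0.5027 m²; T_body⁴ − T_wall⁴ = 2.847×10⁹ − 2.534×10¹⁰ = -2.250×10¹⁰ K⁴.
|P_net| = 0.73·5.67×10⁻⁸·0.5027·2.250×10¹⁰.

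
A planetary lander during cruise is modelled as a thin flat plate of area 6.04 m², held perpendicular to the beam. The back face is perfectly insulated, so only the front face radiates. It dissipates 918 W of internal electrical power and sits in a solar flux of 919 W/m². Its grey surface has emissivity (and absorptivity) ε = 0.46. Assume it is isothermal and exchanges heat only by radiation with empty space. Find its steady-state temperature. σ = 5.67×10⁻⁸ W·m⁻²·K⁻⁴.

At steady state, absorbed solar power + internal power = radiated power.
Absorbed: α·S·A_cross = 0.46·919·6.040 = 2553 W (cross-section A).
Total input = 2553 + 918 = 3471 W.
Radiated: εσ·A_surf·T⁴ with A_surf = A = 6.040 m².
T⁴ = 3471/(0.46·5.67×10⁻⁸·6.040) = 2.204×10¹⁰ K⁴.

T ≈ 385 K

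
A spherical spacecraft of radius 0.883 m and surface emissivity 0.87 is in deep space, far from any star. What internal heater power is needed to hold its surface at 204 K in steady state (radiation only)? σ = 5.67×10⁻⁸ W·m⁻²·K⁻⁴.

P = εσ·4πr²·T⁴.
4πr² = 9.798 m²; T⁴ = 1.732×10⁹ K⁴.
P = 0.87·5.67×10⁻⁸·9.798·1.732×10⁹.

P ≈ 837 W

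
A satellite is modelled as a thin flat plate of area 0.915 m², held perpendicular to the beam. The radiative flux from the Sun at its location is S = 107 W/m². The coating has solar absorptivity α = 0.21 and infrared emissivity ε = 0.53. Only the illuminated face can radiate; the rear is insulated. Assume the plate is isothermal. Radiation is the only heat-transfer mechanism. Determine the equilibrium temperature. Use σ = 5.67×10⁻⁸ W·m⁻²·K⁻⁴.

At equilibrium, absorbed power = emitted power.
Absorbing cross-section = A = 0.9150 m²; emitting surface = A = 0.9150 m² (ratio 1).
αS·A_cross = εσ·A_surf·T⁴  ⇒  T⁴ = αS/(ε·1σ).
T⁴ = 0.210·107/(0.53·1·5.67×10⁻⁸) = 7.477×10⁸ K⁴.
T = (7.477×10⁸)^(1/4).

T ≈ 165 K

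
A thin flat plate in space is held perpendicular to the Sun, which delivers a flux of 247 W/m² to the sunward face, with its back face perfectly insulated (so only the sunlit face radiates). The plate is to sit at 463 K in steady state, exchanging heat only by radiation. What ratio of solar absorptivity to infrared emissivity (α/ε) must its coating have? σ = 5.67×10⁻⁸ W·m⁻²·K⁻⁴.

Balance: αS·A = εσ·1A·T⁴ ⇒ α/ε = σT⁴/S.
α/ε = 5.67×10⁻⁸·(463)⁴/247 = 5.67×10⁻⁸·4.595×10¹⁰/247.

α/ε ≈ 10.5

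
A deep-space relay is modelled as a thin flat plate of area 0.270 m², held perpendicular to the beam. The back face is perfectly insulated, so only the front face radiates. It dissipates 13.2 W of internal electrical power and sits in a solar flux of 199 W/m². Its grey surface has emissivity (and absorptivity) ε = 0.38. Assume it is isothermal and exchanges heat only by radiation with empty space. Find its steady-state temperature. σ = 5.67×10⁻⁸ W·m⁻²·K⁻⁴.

At steady state, absorbed solar power + internal power = radiated power.
Absorbed: α·S·A_cross = 0.38·199·0.2700 = 20.42 W (cross-section A).
Total input = 20.42 + 13.2 = 33.62 W.
Radiated: εσ·A_surf·T⁴ with A_surf = A = 0.2700 m².
T⁴ = 33.62/(0.38·5.67×10⁻⁸·0.2700) = 5.779×10⁹ K⁴.

T ≈ 276 K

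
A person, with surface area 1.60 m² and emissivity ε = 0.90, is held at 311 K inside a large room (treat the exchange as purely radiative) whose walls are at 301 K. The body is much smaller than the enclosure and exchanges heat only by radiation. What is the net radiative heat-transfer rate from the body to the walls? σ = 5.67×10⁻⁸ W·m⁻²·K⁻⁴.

For a small grey body in a large enclosure: P_net = εσA(T_body⁴ − T_wall⁴).
A = 1.60 m²; T_body⁴ − T_wall⁴ = 9.355×10⁹ − 8.209×10⁹ = 1.146×10⁹ K⁴.
|P_net| = 0.90·5.67×10⁻⁸·1.600·1.146×10⁹.

P_net ≈ 93.6 W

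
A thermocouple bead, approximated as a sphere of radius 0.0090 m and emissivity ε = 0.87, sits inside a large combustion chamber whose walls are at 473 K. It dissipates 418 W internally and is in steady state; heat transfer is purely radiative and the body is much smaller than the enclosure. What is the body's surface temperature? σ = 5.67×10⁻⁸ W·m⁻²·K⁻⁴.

For a small grey body in a large enclosure, net radiated power = εσA(T⁴ − T_w⁴).
Steady state: P = εσA(T⁴ − T_w⁴) with A = 4πr² = 0.001018 m².
T⁴ = P/(εσA) + T_w⁴ = 418/(0.87·5.67×10⁻⁸·0.001018) + (473)⁴
    = 8.325×10¹² + 5.005×10¹⁰ = 8.375×10¹² K⁴.

T ≈ 1700 K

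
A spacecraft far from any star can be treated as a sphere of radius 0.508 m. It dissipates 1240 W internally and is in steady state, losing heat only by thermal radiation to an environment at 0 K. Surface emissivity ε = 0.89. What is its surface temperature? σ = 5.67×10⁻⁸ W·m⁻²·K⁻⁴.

T ≈ 295 K

Steady state: internal power = radiated power, P = εσA T⁴.
Radiating area A = 4πr² = 3.243 m².
T⁴ = P/(εσA) = 1240/(0.89·5.67×10⁻⁸·3.243) = 7.577×10⁹ K⁴.
T = (7.577×10⁹)^(1/4).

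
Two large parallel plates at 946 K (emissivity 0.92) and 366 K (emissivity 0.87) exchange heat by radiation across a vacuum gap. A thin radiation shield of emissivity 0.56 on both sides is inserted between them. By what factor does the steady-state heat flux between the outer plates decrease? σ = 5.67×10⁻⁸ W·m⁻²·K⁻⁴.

Without shield: q₀ = σΔ(T⁴)/(1/ε₁+1/ε₂−1) with denominator 1.236.
With shield the two gaps are in series; the resistances add: (1/ε₁+1/ε_s−1)+(1/ε_s+1/ε₂−1) = 1.873+1.935 = 3.808.
Heat-flux ratio q₀/q = 3.808/1.236.

factor ≈ 3.08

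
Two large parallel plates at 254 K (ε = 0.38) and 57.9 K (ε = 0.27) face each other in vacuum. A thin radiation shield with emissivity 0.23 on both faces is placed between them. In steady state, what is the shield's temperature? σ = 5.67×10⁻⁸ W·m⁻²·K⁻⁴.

In steady state the net flux on the hot side equals that on the cold side.
σ(T₁⁴−T_s⁴)/D₁ = σ(T_s⁴−T₂⁴)/D₂, with D₁ = 1/ε₁+1/ε_s−1 = 5.979, D₂ = 1/ε_s+1/ε₂−1 = 7.052.
Solve for T_s⁴: T_s⁴ = (D₂·T₁⁴ + D₁·T₂⁴)/(D₁+D₂) = 2.258×10⁹ K⁴.

T_s ≈ 218 K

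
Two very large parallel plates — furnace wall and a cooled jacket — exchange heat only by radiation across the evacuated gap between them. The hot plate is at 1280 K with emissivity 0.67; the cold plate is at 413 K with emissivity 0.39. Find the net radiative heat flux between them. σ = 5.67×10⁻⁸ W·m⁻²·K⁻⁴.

For two infinite grey parallel plates, q = σ(T₁⁴ − T₂⁴)/(1/ε₁ + 1/ε₂ − 1).
T₁⁴ − T₂⁴ = 2.684×10¹² − 2.909×10¹⁰ = 2.655×10¹² K⁴.
1/ε₁ + 1/ε₂ − 1 = 1.493 + 2.564 − 1 = 3.057.
q = 5.67×10⁻⁸ × 2.655×10¹² / 3.057.

q ≈ 49300 W/m²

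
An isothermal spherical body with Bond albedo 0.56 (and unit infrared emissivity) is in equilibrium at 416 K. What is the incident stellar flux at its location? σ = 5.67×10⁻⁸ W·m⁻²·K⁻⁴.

(1−a)S·πr² = σ·4πr²·T⁴ ⇒ S = 4σT⁴/(1−a).
S = 4·5.67×10⁻⁸·2.995×10¹⁰/0.440.

S ≈ 15400 W/m²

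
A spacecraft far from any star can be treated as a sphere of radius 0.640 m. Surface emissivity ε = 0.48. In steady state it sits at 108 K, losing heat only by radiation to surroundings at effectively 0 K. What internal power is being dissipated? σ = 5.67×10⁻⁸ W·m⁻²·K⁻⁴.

Steady state: P = εσA T⁴.
A = 4πr² = 5.147 m²; T⁴ = (108)⁴ = 1.360×10⁸ K⁴.
P = 0.48 × 5.67×10⁻⁸ × 5.147 × 1.360×10⁸.

P ≈ 19.1 W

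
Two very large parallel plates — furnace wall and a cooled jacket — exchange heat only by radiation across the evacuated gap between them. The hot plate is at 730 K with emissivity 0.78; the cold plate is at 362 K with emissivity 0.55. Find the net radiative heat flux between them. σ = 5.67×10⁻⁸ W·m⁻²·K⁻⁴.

For two infinite grey parallel plates, q = σ(T₁⁴ − T₂⁴)/(1/ε₁ + 1/ε₂ − 1).
T₁⁴ − T₂⁴ = 2.840×10¹¹ − 1.717×10¹⁰ = 2.668×10¹¹ K⁴.
1/ε₁ + 1/ε₂ − 1 = 1.282 + 1.818 − 1 = 2.100.
q = 5.67×10⁻⁸ × 2.668×10¹¹ / 2.100.

q ≈ 7200 W/m²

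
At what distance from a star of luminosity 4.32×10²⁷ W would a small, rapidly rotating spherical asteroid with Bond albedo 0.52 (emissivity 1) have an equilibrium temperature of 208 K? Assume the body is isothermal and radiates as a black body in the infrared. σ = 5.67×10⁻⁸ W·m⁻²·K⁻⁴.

d ≈ 6.23×10¹¹ m

For an isothermal black-emitting sphere, (1−a)S·πr² = σ·4πr²·T⁴ ⇒ S = 4σT⁴/(1−a).
S = 4·5.67×10⁻⁸·(208)⁴/0.480 = 884.4 W/m².
Flux falls as S = L/(4πd²), so d = √(L/(4πS)) = √(4.32×10²⁷/(4π·884.4)).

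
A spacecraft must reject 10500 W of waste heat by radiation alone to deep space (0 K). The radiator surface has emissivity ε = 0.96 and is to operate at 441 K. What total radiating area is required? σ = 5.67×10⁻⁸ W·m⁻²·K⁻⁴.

P = εσA T⁴ ⇒ A = P/(εσT⁴).
T⁴ = 3.782×10¹⁰ K⁴.
A = 10500/(0.96 × 5.67×10⁻⁸ × 3.782×10¹⁰).

A ≈ 5.10 m²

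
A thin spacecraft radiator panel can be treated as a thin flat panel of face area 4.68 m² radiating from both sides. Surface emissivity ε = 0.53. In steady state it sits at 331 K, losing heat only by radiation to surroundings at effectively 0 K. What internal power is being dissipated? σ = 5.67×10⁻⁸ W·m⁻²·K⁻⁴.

P ≈ 3380 W

Steady state: P = εσA T⁴.
A = 2·4.68 = 9.360 m²; T⁴ = (331)⁴ = 1.200×10¹⁰ K⁴.
P = 0.53 × 5.67×10⁻⁸ × 9.360 × 1.200×10¹⁰.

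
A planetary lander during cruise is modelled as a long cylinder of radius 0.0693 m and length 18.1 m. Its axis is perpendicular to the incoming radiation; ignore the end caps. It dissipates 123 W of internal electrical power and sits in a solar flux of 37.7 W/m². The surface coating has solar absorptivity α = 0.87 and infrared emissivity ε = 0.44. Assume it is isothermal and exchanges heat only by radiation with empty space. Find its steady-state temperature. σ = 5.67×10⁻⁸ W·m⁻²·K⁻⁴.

T ≈ 180 K

At steady state, absorbed solar power + internal power = radiated power.
Absorbed: α·S·A_cross = 0.87·37.7·2.509 = 82.28 W (cross-section 2rL).
Total input = 82.28 + 123 = 205.3 W.
Radiated: εσ·A_surf·T⁴ with A_surf = 2πrL = 7.881 m².
T⁴ = 205.3/(0.44·5.67×10⁻⁸·7.881) = 1.044×10⁹ K⁴.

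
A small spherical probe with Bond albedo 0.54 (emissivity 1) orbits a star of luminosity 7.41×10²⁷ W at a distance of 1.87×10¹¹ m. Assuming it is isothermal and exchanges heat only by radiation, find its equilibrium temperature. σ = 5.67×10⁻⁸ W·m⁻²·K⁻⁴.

T ≈ 430 K

First find the stellar flux at distance d: S = L/(4πd²) = 7.41×10²⁷/(4π·(1.87×10¹¹)²) = 16860 W/m².
For an isothermal sphere, absorbed (1−a)S·πr² = emitted σ·4πr²·T⁴, so T⁴ = (1−a)S/(4σ).
T⁴ = 0.460·16860/(4·5.67×10⁻⁸) = 3.420×10¹⁰ K⁴.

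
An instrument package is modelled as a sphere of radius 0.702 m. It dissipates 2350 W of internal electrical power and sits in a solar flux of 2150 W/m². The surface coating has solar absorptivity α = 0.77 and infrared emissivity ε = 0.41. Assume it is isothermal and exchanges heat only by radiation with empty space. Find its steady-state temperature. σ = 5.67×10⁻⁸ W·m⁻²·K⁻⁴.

At steady state, absorbed solar power + internal power = radiated power.
Absorbed: α·S·A_cross = 0.77·2150·1.548 = 2563 W (cross-section πr²).
Total input = 2563 + 2350 = 4913 W.
Radiated: εσ·A_surf·T⁴ with A_surf = 4πr² = 6.193 m².
T⁴ = 4913/(0.41·5.67×10⁻⁸·6.193) = 3.413×10¹⁰ K⁴.

T ≈ 430 K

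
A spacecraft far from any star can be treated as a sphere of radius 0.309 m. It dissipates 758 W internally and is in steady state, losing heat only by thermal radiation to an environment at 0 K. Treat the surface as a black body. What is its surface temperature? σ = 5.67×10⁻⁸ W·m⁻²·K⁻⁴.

T ≈ 325 K

Steady state: internal power = radiated power, P = εσA T⁴.
Radiating area A = 4πr² = 1.200 m².
T⁴ = P/(εσA) = 758/(1.0·5.67×10⁻⁸·1.200) = 1.114×10¹⁰ K⁴.
T = (1.114×10¹⁰)^(1/4).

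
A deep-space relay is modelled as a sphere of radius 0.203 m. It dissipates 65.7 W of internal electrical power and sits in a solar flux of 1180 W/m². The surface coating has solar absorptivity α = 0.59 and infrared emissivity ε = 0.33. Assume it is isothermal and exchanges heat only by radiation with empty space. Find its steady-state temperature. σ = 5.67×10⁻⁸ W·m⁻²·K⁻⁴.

T ≈ 356 K

At steady state, absorbed solar power + internal power = radiated power.
Absorbed: α·S·A_cross = 0.59·1180·0.1295 = 90.13 W (cross-section πr²).
Total input = 90.13 + 65.7 = 155.8 W.
Radiated: εσ·A_surf·T⁴ with A_surf = 4πr² = 0.5178 m².
T⁴ = 155.8/(0.33·5.67×10⁻⁸·0.5178) = 1.608×10¹⁰ K⁴.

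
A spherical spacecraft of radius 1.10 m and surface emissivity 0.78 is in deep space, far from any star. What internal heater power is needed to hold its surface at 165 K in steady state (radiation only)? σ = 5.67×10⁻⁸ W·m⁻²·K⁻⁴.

P = εσ·4πr²·T⁴.
4πr² = 15.21 m²; T⁴ = 7.412×10⁸ K⁴.
P = 0.78·5.67×10⁻⁸·15.21·7.412×10⁸.

P ≈ 498 W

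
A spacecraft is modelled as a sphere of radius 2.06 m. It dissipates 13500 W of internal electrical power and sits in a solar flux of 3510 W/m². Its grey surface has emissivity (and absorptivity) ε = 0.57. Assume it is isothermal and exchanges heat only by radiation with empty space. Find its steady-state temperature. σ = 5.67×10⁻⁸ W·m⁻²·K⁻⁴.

At steady state, absorbed solar power + internal power = radiated power.
Absorbed: α·S·A_cross = 0.57·3510·13.33 = 26670 W (cross-section πr²).
Total input = 26670 + 13500 = 40170 W.
Radiated: εσ·A_surf·T⁴ with A_surf = 4πr² = 53.33 m².
T⁴ = 40170/(0.57·5.67×10⁻⁸·53.33) = 2.331×10¹⁰ K⁴.

T ≈ 391 K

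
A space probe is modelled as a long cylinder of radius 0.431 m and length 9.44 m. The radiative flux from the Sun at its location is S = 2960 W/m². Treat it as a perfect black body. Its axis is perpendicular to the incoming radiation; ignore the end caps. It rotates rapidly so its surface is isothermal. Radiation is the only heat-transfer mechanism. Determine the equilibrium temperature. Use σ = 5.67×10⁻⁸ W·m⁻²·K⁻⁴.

T ≈ 359 K

At equilibrium, absorbed power = emitted power.
Absorbing cross-section = 2rL = 8.137 m²; emitting surface = 2πrL = 25.56 m² (ratio π).
S·A_cross = εσ·A_surf·T⁴  ⇒  T⁴ = S/(πσ).
T⁴ = 1.00·2960/(π·5.67×10⁻⁸) = 1.662×10¹⁰ K⁴.
T = (1.662×10¹⁰)^(1/4).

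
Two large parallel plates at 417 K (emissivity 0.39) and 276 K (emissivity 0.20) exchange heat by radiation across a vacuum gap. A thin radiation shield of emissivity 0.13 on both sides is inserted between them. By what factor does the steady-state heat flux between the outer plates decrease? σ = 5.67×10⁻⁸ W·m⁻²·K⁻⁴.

factor ≈ 3.19

Without shield: q₀ = σΔ(T⁴)/(1/ε₁+1/ε₂−1) with denominator 6.564.
With shield the two gaps are in series; the resistances add: (1/ε₁+1/ε_s−1)+(1/ε_s+1/ε₂−1) = 9.256+11.69 = 20.95.
Heat-flux ratio q₀/q = 20.95/6.564.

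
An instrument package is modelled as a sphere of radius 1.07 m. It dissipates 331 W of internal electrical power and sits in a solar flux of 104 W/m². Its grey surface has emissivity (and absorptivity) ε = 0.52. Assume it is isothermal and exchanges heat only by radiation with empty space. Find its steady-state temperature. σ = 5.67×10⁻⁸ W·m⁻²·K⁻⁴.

T ≈ 188 K

At steady state, absorbed solar power + internal power = radiated power.
Absorbed: α·S·A_cross = 0.52·104·3.597 = 194.5 W (cross-section πr²).
Total input = 194.5 + 331 = 525.5 W.
Radiated: εσ·A_surf·T⁴ with A_surf = 4πr² = 14.39 m².
T⁴ = 525.5/(0.52·5.67×10⁻⁸·14.39) = 1.239×10⁹ K⁴.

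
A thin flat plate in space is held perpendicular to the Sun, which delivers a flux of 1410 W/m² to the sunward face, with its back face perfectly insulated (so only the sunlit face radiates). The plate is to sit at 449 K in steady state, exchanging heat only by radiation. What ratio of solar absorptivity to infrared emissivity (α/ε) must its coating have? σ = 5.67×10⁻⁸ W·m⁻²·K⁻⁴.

Balance: αS·A = εσ·1A·T⁴ ⇒ α/ε = σT⁴/S.
α/ε = 5.67×10⁻⁸·(449)⁴/1410 = 5.67×10⁻⁸·4.064×10¹⁰/1410.

α/ε ≈ 1.63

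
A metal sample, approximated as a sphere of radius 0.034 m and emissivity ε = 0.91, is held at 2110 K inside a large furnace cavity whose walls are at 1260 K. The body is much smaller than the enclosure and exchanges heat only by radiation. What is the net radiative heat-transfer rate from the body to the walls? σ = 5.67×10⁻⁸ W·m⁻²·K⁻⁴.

P_net ≈ 13000 W

For a small grey body in a large enclosure: P_net = εσA(T_body⁴ − T_wall⁴).
A = 4πr² = 0.01453 m²; T_body⁴ − T_wall⁴ = 1.982×10¹³ − 2.520×10¹² = 1.730×10¹³ K⁴.
|P_net| = 0.91·5.67×10⁻⁸·0.01453·1.730×10¹³.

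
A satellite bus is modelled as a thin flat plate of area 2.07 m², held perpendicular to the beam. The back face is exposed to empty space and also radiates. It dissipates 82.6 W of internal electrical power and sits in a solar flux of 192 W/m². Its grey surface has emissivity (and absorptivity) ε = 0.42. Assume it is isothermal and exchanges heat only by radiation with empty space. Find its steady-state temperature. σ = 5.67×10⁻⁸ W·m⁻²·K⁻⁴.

T ≈ 224 K

At steady state, absorbed solar power + internal power = radiated power.
Absorbed: α·S·A_cross = 0.42·192·2.070 = 166.9 W (cross-section A).
Total input = 166.9 + 82.6 = 249.5 W.
Radiated: εσ·A_surf·T⁴ with A_surf = 2A = 4.140 m².
T⁴ = 249.5/(0.42·5.67×10⁻⁸·4.140) = 2.531×10⁹ K⁴.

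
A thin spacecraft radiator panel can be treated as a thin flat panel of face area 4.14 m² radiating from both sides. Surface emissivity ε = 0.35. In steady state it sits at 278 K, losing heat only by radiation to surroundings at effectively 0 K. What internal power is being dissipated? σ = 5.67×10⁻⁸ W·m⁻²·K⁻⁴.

Steady state: P = εσA T⁴.
A = 2·4.14 = 8.280 m²; T⁴ = (278)⁴ = 5.973×10⁹ K⁴.
P = 0.35 × 5.67×10⁻⁸ × 8.280 × 5.973×10⁹.

P ≈ 981 W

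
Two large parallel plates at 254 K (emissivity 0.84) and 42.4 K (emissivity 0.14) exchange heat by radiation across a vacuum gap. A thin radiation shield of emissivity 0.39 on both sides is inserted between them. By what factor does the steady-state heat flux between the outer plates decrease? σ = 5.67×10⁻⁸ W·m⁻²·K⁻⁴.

Without shield: q₀ = σΔ(T⁴)/(1/ε₁+1/ε₂−1) with denominator 7.333.
With shield the two gaps are in series; the resistances add: (1/ε₁+1/ε_s−1)+(1/ε_s+1/ε₂−1) = 2.755+8.707 = 11.46.
Heat-flux ratio q₀/q = 11.46/7.333.

factor ≈ 1.56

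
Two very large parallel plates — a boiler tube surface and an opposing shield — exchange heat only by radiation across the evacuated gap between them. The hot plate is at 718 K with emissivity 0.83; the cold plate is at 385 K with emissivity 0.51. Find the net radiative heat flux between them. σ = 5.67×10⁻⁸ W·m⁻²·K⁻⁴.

For two infinite grey parallel plates, q = σ(T₁⁴ − T₂⁴)/(1/ε₁ + 1/ε₂ − 1).
T₁⁴ − T₂⁴ = 2.658×10¹¹ − 2.197×10¹⁰ = 2.438×10¹¹ K⁴.
1/ε₁ + 1/ε₂ − 1 = 1.205 + 1.961 − 1 = 2.166.
q = 5.67×10⁻⁸ × 2.438×10¹¹ / 2.166.

q ≈ 6380 W/m²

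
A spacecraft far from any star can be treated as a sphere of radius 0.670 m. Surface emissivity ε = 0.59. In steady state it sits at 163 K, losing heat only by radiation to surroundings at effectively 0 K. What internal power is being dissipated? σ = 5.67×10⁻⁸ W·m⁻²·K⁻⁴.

P ≈ 133 W

Steady state: P = εσA T⁴.
A = 4πr² = 5.641 m²; T⁴ = (163)⁴ = 7.059×10⁸ K⁴.
P = 0.59 × 5.67×10⁻⁸ × 5.641 × 7.059×10⁸.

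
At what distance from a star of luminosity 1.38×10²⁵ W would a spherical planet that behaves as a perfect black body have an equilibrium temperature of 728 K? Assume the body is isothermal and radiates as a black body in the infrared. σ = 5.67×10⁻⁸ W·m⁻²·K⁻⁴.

d ≈ 4.15×10⁹ m

For an isothermal black-emitting sphere, (1−a)S·πr² = σ·4πr²·T⁴ ⇒ S = 4σT⁴/(1−a).
S = 4·5.67×10⁻⁸·(728)⁴/1.00 = 63700 W/m².
Flux falls as S = L/(4πd²), so d = √(L/(4πS)) = √(1.38×10²⁵/(4π·63700)).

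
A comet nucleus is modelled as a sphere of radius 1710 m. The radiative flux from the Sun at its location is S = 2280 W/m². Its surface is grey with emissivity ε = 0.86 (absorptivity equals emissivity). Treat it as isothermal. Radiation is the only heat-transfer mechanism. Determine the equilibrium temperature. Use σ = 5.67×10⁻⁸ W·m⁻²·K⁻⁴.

At equilibrium, absorbed power = emitted power.
Absorbing cross-section = πr² = 9.186×10⁶ m²; emitting surface = 4πr² = 3.675×10⁷ m² (ratio 4).
εS·A_cross = εσ·A_surf·T⁴  ⇒  T⁴ = S/(4σ)   (ε cancels).
T⁴ = 2280/(4·5.67×10⁻⁸) = 1.005×10¹⁰ K⁴.
T = (1.005×10¹⁰)^(1/4).

T ≈ 317 K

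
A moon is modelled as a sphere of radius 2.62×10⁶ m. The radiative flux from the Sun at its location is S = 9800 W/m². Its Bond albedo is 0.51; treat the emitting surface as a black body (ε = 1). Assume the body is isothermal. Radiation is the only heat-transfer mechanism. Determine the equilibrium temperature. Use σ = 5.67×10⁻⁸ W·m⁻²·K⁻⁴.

At equilibrium, absorbed power = emitted power.
Absorbing cross-section = πr² = 2.157×10¹³ m²; emitting surface = 4πr² = 8.626×10¹³ m² (ratio 4).
(1−a)S·A_cross = εσ·A_surf·T⁴  ⇒  T⁴ = (1−a)S/(4σ).
T⁴ = 0.490·9800/(4·5.67×10⁻⁸) = 2.117×10¹⁰ K⁴.
T = (2.117×10¹⁰)^(1/4).

T ≈ 381 K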